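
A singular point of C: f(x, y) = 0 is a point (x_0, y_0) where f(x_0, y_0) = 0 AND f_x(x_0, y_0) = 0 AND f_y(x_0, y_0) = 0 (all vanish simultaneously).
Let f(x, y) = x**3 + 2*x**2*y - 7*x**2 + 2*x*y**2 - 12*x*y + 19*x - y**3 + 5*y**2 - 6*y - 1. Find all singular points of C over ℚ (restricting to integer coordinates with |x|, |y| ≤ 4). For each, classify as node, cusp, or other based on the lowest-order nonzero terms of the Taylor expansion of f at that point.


Singular points: {(1, 2)}; classification: cusp.

Compute partial derivatives:
  f_x = 3*x**2 + 4*x*y - 14*x + 2*y**2 - 12*y + 19.
  f_y = 2*x**2 + 4*x*y - 12*x - 3*y**2 + 10*y - 6.
Scan x_0 ∈ {−4, ..., 4}. For each x_0, f_y(x_0, y) is a polynomial in y; find its integer roots y ∈ {−4, ..., 4}, then test f_x and f at those candidates.
  x = -4: f_y(-4, y) = -3*y**2 - 6*y + 74; no integer root y with |y| ≤ 4.
  x = -3: f_y(-3, y) = -3*y**2 - 2*y + 48; no integer root y with |y| ≤ 4.
  x = -2: f_y(-2, y) = -3*y**2 + 2*y + 26; no integer root y with |y| ≤ 4.
  x = -1: f_y(-1, y) = -3*y**2 + 6*y + 8; no integer root y with |y| ≤ 4.
  x = 0: f_y(0, y) = -3*y**2 + 10*y - 6; no integer root y with |y| ≤ 4.
  x = 1: f_y(1, y) = -3*y**2 + 14*y - 16; vanishes at y ∈ {2}. (1, 2): f_x = 0, f = 0 — SINGULAR.
  x = 2: f_y(2, y) = -3*y**2 + 18*y - 22; no integer root y with |y| ≤ 4.
  x = 3: f_y(3, y) = -3*y**2 + 22*y - 24; no integer root y with |y| ≤ 4.
  x = 4: f_y(4, y) = -3*y**2 + 26*y - 22; no integer root y with |y| ≤ 4.
Only singular point on the grid: (1, 2).
Classify: substitute x = 1 + u, y = 2 + v and expand: f = u**3 + 2*u**2*v + 2*u*v**2 - v**3 + v**2.
No constant or linear terms (consistent with a singular point). Quadratic part: v**2. Cubic part: u**3 + 2*u**2*v + 2*u*v**2 - v**3.
The quadratic part v**2 is a perfect square, so there is a single (double) tangent line v = 0, i.e. y = 2. Restricting the cubic part to that line (v = 0) leaves u**3 ≠ 0, so f is not divisible by v and the branch is v² ≈ -u**3 to lowest order — this is a cusp.
Classification: cusp.


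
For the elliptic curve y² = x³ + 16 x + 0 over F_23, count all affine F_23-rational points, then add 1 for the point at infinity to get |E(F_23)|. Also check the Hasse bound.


Affine points = {(0, 0), (3, 11), (3, 12), (4, 6), (4, 17), (6, 6), (6, 17), (7, 8), (7, 15), (11, 9), (11, 14), (13, 6), (13, 17), (14, 1), (14, 22), (15, 2), (15, 21), (18, 5), (18, 18), (21, 11), (21, 12), (22, 11), (22, 12)}; affine count = 23; |E(F_23)| = 24.

Discriminant check: Δ ∝ 4a³ + 27b² = 4·16³ + 27·0² = 4·4096 + 27·0 ≡ 8 (mod 23). Nonzero ⇒ E is nonsingular.
For each x ∈ F_23, compute rhs = x³ + 16·x + 0 mod 23, then count y ∈ F_23 with y² ≡ rhs.
  x = 0: rhs = 0, matching y values: 0 (1 points).
  x = 1: rhs = 17, matching y values: none (0 points).
  x = 2: rhs = 17, matching y values: none (0 points).
  x = 3: rhs = 6, matching y values: 11, 12 (2 points).
  x = 4: rhs = 13, matching y values: 6, 17 (2 points).
  x = 5: rhs = 21, matching y values: none (0 points).
  x = 6: rhs = 13, matching y values: 6, 17 (2 points).
  x = 7: rhs = 18, matching y values: 8, 15 (2 points).
  x = 8: rhs = 19, matching y values: none (0 points).
  x = 9: rhs = 22, matching y values: none (0 points).
  x = 10: rhs = 10, matching y values: none (0 points).
  x = 11: rhs = 12, matching y values: 9, 14 (2 points).
  x = 12: rhs = 11, matching y values: none (0 points).
  x = 13: rhs = 13, matching y values: 6, 17 (2 points).
  x = 14: rhs = 1, matching y values: 1, 22 (2 points).
  x = 15: rhs = 4, matching y values: 2, 21 (2 points).
  x = 16: rhs = 5, matching y values: none (0 points).
  x = 17: rhs = 10, matching y values: none (0 points).
  x = 18: rhs = 2, matching y values: 5, 18 (2 points).
  x = 19: rhs = 10, matching y values: none (0 points).
  x = 20: rhs = 17, matching y values: none (0 points).
  x = 21: rhs = 6, matching y values: 11, 12 (2 points).
  x = 22: rhs = 6, matching y values: 11, 12 (2 points).
Total affine count: 23.
Full point count |E(F_23)| = 23 + 1 = 24.
Hasse bound: |24 − (23+1)| = |0| = 0 ≤ 2√23 ≈ 9.5917 ✓.


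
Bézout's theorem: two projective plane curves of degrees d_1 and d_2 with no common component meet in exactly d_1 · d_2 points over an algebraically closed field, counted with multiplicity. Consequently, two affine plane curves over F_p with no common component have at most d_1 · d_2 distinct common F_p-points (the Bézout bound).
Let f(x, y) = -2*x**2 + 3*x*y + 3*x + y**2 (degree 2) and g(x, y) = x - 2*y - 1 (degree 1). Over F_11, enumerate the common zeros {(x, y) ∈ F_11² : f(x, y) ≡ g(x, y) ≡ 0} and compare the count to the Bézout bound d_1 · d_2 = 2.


Common zeros: {(6, 8), (9, 4)}; count = 2; Bézout bound = 2.

deg(f) = 2, deg(g) = 1, so Bézout bound = 2.
Scan x ∈ F_11. For each x, list the y ∈ F_11 with f(x, y) ≡ 0 and those with g(x, y) ≡ 0 (mod 11); the common zeros in that column are the intersection.
  x = 0: f ≡ 0 at y ∈ {0}; g ≡ 0 at y ∈ {5}; common: ∅.
  x = 1: f ≡ 0 at y ∈ {2, 6}; g ≡ 0 at y ∈ {0}; common: ∅.
  x = 2: f ≡ 0 at y ∈ {8}; g ≡ 0 at y ∈ {6}; common: ∅.
  x = 3: f ≡ 0 at y ∈ ∅; g ≡ 0 at y ∈ {1}; common: ∅.
  x = 4: f ≡ 0 at y ∈ {4, 6}; g ≡ 0 at y ∈ {7}; common: ∅.
  x = 5: f ≡ 0 at y ∈ ∅; g ≡ 0 at y ∈ {2}; common: ∅.
  x = 6: f ≡ 0 at y ∈ {7, 8}; g ≡ 0 at y ∈ {8}; common: {8}.
  x = 7: f ≡ 0 at y ∈ {0, 1}; g ≡ 0 at y ∈ {3}; common: ∅.
  x = 8: f ≡ 0 at y ∈ ∅; g ≡ 0 at y ∈ {9}; common: ∅.
  x = 9: f ≡ 0 at y ∈ {2, 4}; g ≡ 0 at y ∈ {4}; common: {4}.
  x = 10: f ≡ 0 at y ∈ ∅; g ≡ 0 at y ∈ {10}; common: ∅.
Collecting: common zeros = {(6, 8), (9, 4)}, so the count is 2.
Comparison with the Bézout bound: 2 ≤ 2 = deg(f)·deg(g), as expected for curves with no common component (the bound is attained).


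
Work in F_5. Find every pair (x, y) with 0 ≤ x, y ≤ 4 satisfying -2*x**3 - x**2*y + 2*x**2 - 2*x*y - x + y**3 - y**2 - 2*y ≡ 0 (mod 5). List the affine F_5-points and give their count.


Affine F_5-points: {(0, 0), (0, 2), (0, 4), (2, 0), (2, 1), (4, 0), (4, 3)}; count = 7.

For each of the 25 pairs (x, y) ∈ F_5², evaluate f(x, y) mod 5. Record the zeros.
  x = 0: [0↦0, 1↦3, 2↦0, 3↦2, 4↦0]  zeros at y ∈ {0, 2, 4}
  x = 1: [0↦4, 1↦4, 2↦3, 3↦2, 4↦2]  zeros at y ∈ ∅
  x = 2: [0↦0, 1↦0, 2↦4, 3↦3, 4↦3]  zeros at y ∈ {0, 1}
  x = 3: [0↦1, 1↦4, 2↦1, 3↦3, 4↦1]  zeros at y ∈ ∅
  x = 4: [0↦0, 1↦4, 2↦2, 3↦0, 4↦4]  zeros at y ∈ {0, 3}
Collecting zeros: affine points = {(0, 0), (0, 2), (0, 4), (2, 0), (2, 1), (4, 0), (4, 3)}.
Total count |C(F_5)_aff| = 7.


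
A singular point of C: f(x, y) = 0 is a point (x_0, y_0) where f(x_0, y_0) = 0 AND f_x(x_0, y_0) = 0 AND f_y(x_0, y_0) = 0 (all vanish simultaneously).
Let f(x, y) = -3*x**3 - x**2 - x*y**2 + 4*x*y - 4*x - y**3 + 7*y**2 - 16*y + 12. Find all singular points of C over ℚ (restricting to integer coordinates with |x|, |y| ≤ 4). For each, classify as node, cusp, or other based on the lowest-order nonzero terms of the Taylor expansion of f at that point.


Singular points: {(0, 2)}; classification: node.

Compute partial derivatives:
  f_x = -9*x**2 - 2*x - y**2 + 4*y - 4.
  f_y = -2*x*y + 4*x - 3*y**2 + 14*y - 16.
Scan x_0 ∈ {−4, ..., 4}. For each x_0, f_y(x_0, y) is a polynomial in y; find its integer roots y ∈ {−4, ..., 4}, then test f_x and f at those candidates.
  x = -4: f_y(-4, y) = -3*y**2 + 22*y - 32; vanishes at y ∈ {2}. (-4, 2): f_x = -136 ≠ 0.
  x = -3: f_y(-3, y) = -3*y**2 + 20*y - 28; vanishes at y ∈ {2}. (-3, 2): f_x = -75 ≠ 0.
  x = -2: f_y(-2, y) = -3*y**2 + 18*y - 24; vanishes at y ∈ {2, 4}. (-2, 2): f_x = -32 ≠ 0; (-2, 4): f_x = -36 ≠ 0.
  x = -1: f_y(-1, y) = -3*y**2 + 16*y - 20; vanishes at y ∈ {2}. (-1, 2): f_x = -7 ≠ 0.
  x = 0: f_y(0, y) = -3*y**2 + 14*y - 16; vanishes at y ∈ {2}. (0, 2): f_x = 0, f = 0 — SINGULAR.
  x = 1: f_y(1, y) = -3*y**2 + 12*y - 12; vanishes at y ∈ {2}. (1, 2): f_x = -11 ≠ 0.
  x = 2: f_y(2, y) = -3*y**2 + 10*y - 8; vanishes at y ∈ {2}. (2, 2): f_x = -40 ≠ 0.
  x = 3: f_y(3, y) = -3*y**2 + 8*y - 4; vanishes at y ∈ {2}. (3, 2): f_x = -87 ≠ 0.
  x = 4: f_y(4, y) = -3*y**2 + 6*y; vanishes at y ∈ {0, 2}. (4, 0): f_x = -156 ≠ 0; (4, 2): f_x = -152 ≠ 0.
Only singular point on the grid: (0, 2).
Classify: substitute x = 0 + u, y = 2 + v and expand: f = -3*u**3 - u**2 - u*v**2 - v**3 + v**2.
No constant or linear terms (consistent with a singular point). Quadratic part: -u**2 + v**2. Cubic part: -3*u**3 - u*v**2 - v**3.
The quadratic part v**2 - u**2 = (v − u)(v + u) splits into two distinct linear factors, so there are two distinct tangent lines y − 2 = ±(x − 0) — this is a node (ordinary double point).
Classification: node.


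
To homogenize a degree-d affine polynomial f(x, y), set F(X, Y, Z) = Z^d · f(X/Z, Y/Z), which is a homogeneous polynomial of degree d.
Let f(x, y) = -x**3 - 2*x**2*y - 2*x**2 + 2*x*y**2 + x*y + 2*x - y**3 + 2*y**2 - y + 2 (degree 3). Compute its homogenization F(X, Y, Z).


F(X, Y, Z) = -X**3 - 2*X**2*Y - 2*X**2*Z + 2*X*Y**2 + X*Y*Z + 2*X*Z**2 - Y**3 + 2*Y**2*Z - Y*Z**2 + 2*Z**3

deg(f) = 3.
Substitute x = X/Z, y = Y/Z into f, then multiply by Z^3.
  monomial -1·x^3·y^0 ↦ -1·X^3·Y^0·Z^0.
  monomial -2·x^2·y^1 ↦ -2·X^2·Y^1·Z^0.
  monomial -2·x^2·y^0 ↦ -2·X^2·Y^0·Z^1.
  monomial 2·x^1·y^2 ↦ 2·X^1·Y^2·Z^0.
  monomial 1·x^1·y^1 ↦ 1·X^1·Y^1·Z^1.
  monomial 2·x^1·y^0 ↦ 2·X^1·Y^0·Z^2.
  monomial -1·x^0·y^3 ↦ -1·X^0·Y^3·Z^0.
  monomial 2·x^0·y^2 ↦ 2·X^0·Y^2·Z^1.
  monomial -1·x^0·y^1 ↦ -1·X^0·Y^1·Z^2.
  monomial 2·x^0·y^0 ↦ 2·X^0·Y^0·Z^3.
Collecting: F(X, Y, Z) = -X**3 - 2*X**2*Y - 2*X**2*Z + 2*X*Y**2 + X*Y*Z + 2*X*Z**2 - Y**3 + 2*Y**2*Z - Y*Z**2 + 2*Z**3.


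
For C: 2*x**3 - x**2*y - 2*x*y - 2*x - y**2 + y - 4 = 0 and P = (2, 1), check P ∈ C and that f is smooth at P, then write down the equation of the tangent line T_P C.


Tangent line at P: 16*x - 9*y - 23 = 0.

Step 1: f(2, 1) = 0, so P lies on C.
Step 2: partial derivatives
  f_x(x, y) = 6*x**2 - 2*x*y - 2*y - 2, f_y(x, y) = -x**2 - 2*x - 2*y + 1.
  f_x(P) = 16, f_y(P) = -9 (gradient nonzero, so P is smooth).
Step 3: tangent line at P: 16·(x − 2) + -9·(y − 1) = 0.
Expanding: 16*x - 9*y - 23 = 0.


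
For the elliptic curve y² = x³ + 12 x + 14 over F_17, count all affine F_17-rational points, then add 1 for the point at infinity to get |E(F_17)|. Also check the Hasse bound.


Affine points = {(3, 3), (3, 14), (6, 8), (6, 9), (7, 4), (7, 13), (9, 1), (9, 16), (11, 7), (11, 10), (12, 4), (12, 13), (13, 2), (13, 15), (14, 6), (14, 11), (15, 4), (15, 13), (16, 1), (16, 16)}; affine count = 20; |E(F_17)| = 21.

Discriminant check: Δ ∝ 4a³ + 27b² = 4·12³ + 27·14² = 4·1728 + 27·196 ≡ 15 (mod 17). Nonzero ⇒ E is nonsingular.
For each x ∈ F_17, compute rhs = x³ + 12·x + 14 mod 17, then count y ∈ F_17 with y² ≡ rhs.
  x = 0: rhs = 14, matching y values: none (0 points).
  x = 1: rhs = 10, matching y values: none (0 points).
  x = 2: rhs = 12, matching y values: none (0 points).
  x = 3: rhs = 9, matching y values: 3, 14 (2 points).
  x = 4: rhs = 7, matching y values: none (0 points).
  x = 5: rhs = 12, matching y values: none (0 points).
  x = 6: rhs = 13, matching y values: 8, 9 (2 points).
  x = 7: rhs = 16, matching y values: 4, 13 (2 points).
  x = 8: rhs = 10, matching y values: none (0 points).
  x = 9: rhs = 1, matching y values: 1, 16 (2 points).
  x = 10: rhs = 12, matching y values: none (0 points).
  x = 11: rhs = 15, matching y values: 7, 10 (2 points).
  x = 12: rhs = 16, matching y values: 4, 13 (2 points).
  x = 13: rhs = 4, matching y values: 2, 15 (2 points).
  x = 14: rhs = 2, matching y values: 6, 11 (2 points).
  x = 15: rhs = 16, matching y values: 4, 13 (2 points).
  x = 16: rhs = 1, matching y values: 1, 16 (2 points).
Total affine count: 20.
Full point count |E(F_17)| = 20 + 1 = 21.
Hasse bound: |21 − (17+1)| = |3| = 3 ≤ 2√17 ≈ 8.2462 ✓.


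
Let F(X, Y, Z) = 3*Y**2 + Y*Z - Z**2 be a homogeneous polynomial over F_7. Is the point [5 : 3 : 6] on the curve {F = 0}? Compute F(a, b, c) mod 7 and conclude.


F(5,3,6) ≡ 2 (mod 7); P is NOT on the curve.

Evaluate F(5, 3, 6) term-by-term (mod 7).
  3*Y**2 ↦ 3·1·9·1 = 27
  Y*Z ↦ 1·1·3·6 = 18
  -Z**2 ↦ -1·1·1·36 = -36
Sum: F(5, 3, 6) = (27) + (18) + (-36) = 9.
Reducing mod 7: 9 ≡ 2 (mod 7).
Since F(a, b, c) ≡ 2 ≠ 0 (mod 7), P does NOT lie on the curve.


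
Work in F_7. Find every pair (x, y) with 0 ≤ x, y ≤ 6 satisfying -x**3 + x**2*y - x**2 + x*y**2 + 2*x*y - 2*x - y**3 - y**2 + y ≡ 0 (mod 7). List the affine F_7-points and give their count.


Affine F_7-points: {(0, 0), (1, 6), (2, 1), (2, 3), (2, 4), (3, 0), (6, 2)}; count = 7.

For each of the 49 pairs (x, y) ∈ F_7², evaluate f(x, y) mod 7. Record the zeros.
  x = 0: [0↦0, 1↦6, 2↦4, 3↦2, 4↦1, 5↦2, 6↦6]  zeros at y ∈ {0}
  x = 1: [0↦3, 1↦6, 2↦3, 3↦2, 4↦4, 5↦3, 6↦0]  zeros at y ∈ {6}
  x = 2: [0↦5, 1↦0, 2↦5, 3↦0, 4↦0, 5↦6, 6↦5]  zeros at y ∈ {1, 3, 4}
  x = 3: [0↦0, 1↦3, 2↦4, 3↦4, 4↦4, 5↦5, 6↦1]  zeros at y ∈ {0}
  x = 4: [0↦3, 1↦2, 2↦1, 3↦1, 4↦3, 5↦1, 6↦3]  zeros at y ∈ ∅
  x = 5: [0↦1, 1↦5, 2↦4, 3↦6, 4↦5, 5↦2, 6↦5]  zeros at y ∈ ∅
  x = 6: [0↦2, 1↦6, 2↦0, 3↦6, 4↦4, 5↦2, 6↦1]  zeros at y ∈ {2}
Collecting zeros: affine points = {(0, 0), (1, 6), (2, 1), (2, 3), (2, 4), (3, 0), (6, 2)}.
Total count |C(F_7)_aff| = 7.


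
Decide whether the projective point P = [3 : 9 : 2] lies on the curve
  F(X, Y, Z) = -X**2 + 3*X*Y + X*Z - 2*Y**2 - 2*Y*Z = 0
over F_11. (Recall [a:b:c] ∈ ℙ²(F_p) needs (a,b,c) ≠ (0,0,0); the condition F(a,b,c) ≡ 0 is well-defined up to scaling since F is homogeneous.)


F(3,9,2) ≡ 1 (mod 11); P is NOT on the curve.

Evaluate F(3, 9, 2) term-by-term (mod 11).
  -X**2 ↦ -1·9·1·1 = -9
  3*X*Y ↦ 3·3·9·1 = 81
  X*Z ↦ 1·3·1·2 = 6
  -2*Y**2 ↦ -2·1·81·1 = -162
  -2*Y*Z ↦ -2·1·9·2 = -36
Sum: F(3, 9, 2) = (-9) + (81) + (6) + (-162) + (-36) = -120.
Reducing mod 11: -120 ≡ 1 (mod 11).
Since F(a, b, c) ≡ 1 ≠ 0 (mod 11), P does NOT lie on the curve.


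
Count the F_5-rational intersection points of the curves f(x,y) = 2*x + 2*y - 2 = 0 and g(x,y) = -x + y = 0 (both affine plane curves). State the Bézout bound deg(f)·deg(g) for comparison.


Common zeros: {(3, 3)}; count = 1; Bézout bound = 1.

deg(f) = 1, deg(g) = 1, so Bézout bound = 1.
Scan x ∈ F_5. For each x, list the y ∈ F_5 with f(x, y) ≡ 0 and those with g(x, y) ≡ 0 (mod 5); the common zeros in that column are the intersection.
  x = 0: f ≡ 0 at y ∈ {1}; g ≡ 0 at y ∈ {0}; common: ∅.
  x = 1: f ≡ 0 at y ∈ {0}; g ≡ 0 at y ∈ {1}; common: ∅.
  x = 2: f ≡ 0 at y ∈ {4}; g ≡ 0 at y ∈ {2}; common: ∅.
  x = 3: f ≡ 0 at y ∈ {3}; g ≡ 0 at y ∈ {3}; common: {3}.
  x = 4: f ≡ 0 at y ∈ {2}; g ≡ 0 at y ∈ {4}; common: ∅.
Collecting: common zeros = {(3, 3)}, so the count is 1.
Comparison with the Bézout bound: 1 ≤ 1 = deg(f)·deg(g), as expected for curves with no common component (the bound is attained).


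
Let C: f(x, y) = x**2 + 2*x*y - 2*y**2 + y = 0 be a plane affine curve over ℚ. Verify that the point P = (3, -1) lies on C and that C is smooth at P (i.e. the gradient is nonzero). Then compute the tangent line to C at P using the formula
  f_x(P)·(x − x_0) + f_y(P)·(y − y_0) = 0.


Tangent line at P: 4*x + 11*y - 1 = 0.

Step 1: f(3, -1) = 0, so P lies on C.
Step 2: partial derivatives
  f_x(x, y) = 2*x + 2*y, f_y(x, y) = 2*x - 4*y + 1.
  f_x(P) = 4, f_y(P) = 11 (gradient nonzero, so P is smooth).
Step 3: tangent line at P: 4·(x − 3) + 11·(y − -1) = 0.
Expanding: 4*x + 11*y - 1 = 0.


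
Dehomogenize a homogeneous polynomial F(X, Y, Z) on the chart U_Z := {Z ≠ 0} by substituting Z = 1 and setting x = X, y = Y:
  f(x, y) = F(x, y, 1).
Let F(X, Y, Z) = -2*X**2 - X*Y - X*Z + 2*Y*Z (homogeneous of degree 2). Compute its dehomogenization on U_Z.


f(x, y) = -2*x**2 - x*y - x + 2*y

On U_Z we set Z = 1. Each monomial c·X^i·Y^j·Z^k in F becomes c·x^i·y^j·1^k = c·x^i·y^j.
Substituting Z = 1: F(X, Y, 1) = -2*x**2 - x*y - x + 2*y.
Note: deg(f) ≤ deg(F) = 2; strict inequality happens when F is divisible by Z (lost terms).


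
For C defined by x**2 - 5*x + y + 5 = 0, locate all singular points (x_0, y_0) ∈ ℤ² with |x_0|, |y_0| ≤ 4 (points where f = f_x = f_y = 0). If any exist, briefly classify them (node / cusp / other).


No singular points in the scanned grid; C is smooth there.

Compute partial derivatives:
  f_x = 2*x - 5.
  f_y = 1.
f_y = 1 is a nonzero constant, so f_y never vanishes: no point (x, y) can satisfy f = f_x = f_y = 0. In particular no (x, y) ∈ {−4, ..., 4}² is singular; the curve is smooth.


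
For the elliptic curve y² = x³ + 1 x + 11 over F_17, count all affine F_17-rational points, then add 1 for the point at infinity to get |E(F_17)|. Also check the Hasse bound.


Affine points = {(1, 8), (1, 9), (2, 2), (2, 15), (7, 2), (7, 15), (8, 2), (8, 15), (9, 1), (9, 16), (10, 1), (10, 16), (12, 0), (14, 7), (14, 10), (15, 1), (15, 16), (16, 3), (16, 14)}; affine count = 19; |E(F_17)| = 20.

Discriminant check: Δ ∝ 4a³ + 27b² = 4·1³ + 27·11² = 4·1 + 27·121 ≡ 7 (mod 17). Nonzero ⇒ E is nonsingular.
For each x ∈ F_17, compute rhs = x³ + 1·x + 11 mod 17, then count y ∈ F_17 with y² ≡ rhs.
  x = 0: rhs = 11, matching y values: none (0 points).
  x = 1: rhs = 13, matching y values: 8, 9 (2 points).
  x = 2: rhs = 4, matching y values: 2, 15 (2 points).
  x = 3: rhs = 7, matching y values: none (0 points).
  x = 4: rhs = 11, matching y values: none (0 points).
  x = 5: rhs = 5, matching y values: none (0 points).
  x = 6: rhs = 12, matching y values: none (0 points).
  x = 7: rhs = 4, matching y values: 2, 15 (2 points).
  x = 8: rhs = 4, matching y values: 2, 15 (2 points).
  x = 9: rhs = 1, matching y values: 1, 16 (2 points).
  x = 10: rhs = 1, matching y values: 1, 16 (2 points).
  x = 11: rhs = 10, matching y values: none (0 points).
  x = 12: rhs = 0, matching y values: 0 (1 points).
  x = 13: rhs = 11, matching y values: none (0 points).
  x = 14: rhs = 15, matching y values: 7, 10 (2 points).
  x = 15: rhs = 1, matching y values: 1, 16 (2 points).
  x = 16: rhs = 9, matching y values: 3, 14 (2 points).
Total affine count: 19.
Full point count |E(F_17)| = 19 + 1 = 20.
Hasse bound: |20 − (17+1)| = |2| = 2 ≤ 2√17 ≈ 8.2462 ✓.


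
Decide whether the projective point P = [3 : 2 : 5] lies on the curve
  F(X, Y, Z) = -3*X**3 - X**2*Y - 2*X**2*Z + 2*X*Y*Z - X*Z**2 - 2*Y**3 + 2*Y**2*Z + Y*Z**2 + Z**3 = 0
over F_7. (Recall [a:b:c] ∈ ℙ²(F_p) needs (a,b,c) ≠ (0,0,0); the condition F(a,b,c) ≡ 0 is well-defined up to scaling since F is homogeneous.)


F(3,2,5) ≡ 2 (mod 7); P is NOT on the curve.

Evaluate F(3, 2, 5) term-by-term (mod 7).
  -3*X**3 ↦ -3·27·1·1 = -81
  -X**2*Y ↦ -1·9·2·1 = -18
  -2*X**2*Z ↦ -2·9·1·5 = -90
  2*X*Y*Z ↦ 2·3·2·5 = 60
  -X*Z**2 ↦ -1·3·1·25 = -75
  -2*Y**3 ↦ -2·1·8·1 = -16
  2*Y**2*Z ↦ 2·1·4·5 = 40
  Y*Z**2 ↦ 1·1·2·25 = 50
  Z**3 ↦ 1·1·1·125 = 125
Sum: F(3, 2, 5) = (-81) + (-18) + (-90) + (60) + (-75) + (-16) + (40) + (50) + (125) = -5.
Reducing mod 7: -5 ≡ 2 (mod 7).
Since F(a, b, c) ≡ 2 ≠ 0 (mod 7), P does NOT lie on the curve.


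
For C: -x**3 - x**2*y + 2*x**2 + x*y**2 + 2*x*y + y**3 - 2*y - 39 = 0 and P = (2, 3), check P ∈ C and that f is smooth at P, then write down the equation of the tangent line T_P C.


Tangent line at P: -x + 37*y - 109 = 0.

Step 1: f(2, 3) = 0, so P lies on C.
Step 2: partial derivatives
  f_x(x, y) = -3*x**2 - 2*x*y + 4*x + y**2 + 2*y, f_y(x, y) = -x**2 + 2*x*y + 2*x + 3*y**2 - 2.
  f_x(P) = -1, f_y(P) = 37 (gradient nonzero, so P is smooth).
Step 3: tangent line at P: -1·(x − 2) + 37·(y − 3) = 0.
Expanding: -x + 37*y - 109 = 0.


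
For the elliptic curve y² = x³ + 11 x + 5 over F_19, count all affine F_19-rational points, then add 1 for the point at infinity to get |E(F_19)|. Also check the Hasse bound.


Affine points = {(0, 9), (0, 10), (1, 6), (1, 13), (2, 4), (2, 15), (7, 8), (7, 11), (8, 4), (8, 15), (9, 4), (9, 15), (15, 7), (15, 12)}; affine count = 14; |E(F_19)| = 15.

Discriminant check: Δ ∝ 4a³ + 27b² = 4·11³ + 27·5² = 4·1331 + 27·25 ≡ 14 (mod 19). Nonzero ⇒ E is nonsingular.
For each x ∈ F_19, compute rhs = x³ + 11·x + 5 mod 19, then count y ∈ F_19 with y² ≡ rhs.
  x = 0: rhs = 5, matching y values: 9, 10 (2 points).
  x = 1: rhs = 17, matching y values: 6, 13 (2 points).
  x = 2: rhs = 16, matching y values: 4, 15 (2 points).
  x = 3: rhs = 8, matching y values: none (0 points).
  x = 4: rhs = 18, matching y values: none (0 points).
  x = 5: rhs = 14, matching y values: none (0 points).
  x = 6: rhs = 2, matching y values: none (0 points).
  x = 7: rhs = 7, matching y values: 8, 11 (2 points).
  x = 8: rhs = 16, matching y values: 4, 15 (2 points).
  x = 9: rhs = 16, matching y values: 4, 15 (2 points).
  x = 10: rhs = 13, matching y values: none (0 points).
  x = 11: rhs = 13, matching y values: none (0 points).
  x = 12: rhs = 3, matching y values: none (0 points).
  x = 13: rhs = 8, matching y values: none (0 points).
  x = 14: rhs = 15, matching y values: none (0 points).
  x = 15: rhs = 11, matching y values: 7, 12 (2 points).
  x = 16: rhs = 2, matching y values: none (0 points).
  x = 17: rhs = 13, matching y values: none (0 points).
  x = 18: rhs = 12, matching y values: none (0 points).
Total affine count: 14.
Full point count |E(F_19)| = 14 + 1 = 15.
Hasse bound: |15 − (19+1)| = |-5| = 5 ≤ 2√19 ≈ 8.7178 ✓.


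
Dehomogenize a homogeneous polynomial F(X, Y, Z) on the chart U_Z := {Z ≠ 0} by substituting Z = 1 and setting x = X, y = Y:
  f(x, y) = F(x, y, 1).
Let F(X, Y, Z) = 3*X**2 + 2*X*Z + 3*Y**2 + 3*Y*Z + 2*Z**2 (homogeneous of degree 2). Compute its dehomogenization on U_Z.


f(x, y) = 3*x**2 + 2*x + 3*y**2 + 3*y + 2

On U_Z we set Z = 1. Each monomial c·X^i·Y^j·Z^k in F becomes c·x^i·y^j·1^k = c·x^i·y^j.
Substituting Z = 1: F(X, Y, 1) = 3*x**2 + 2*x + 3*y**2 + 3*y + 2.
Note: deg(f) ≤ deg(F) = 2; strict inequality happens when F is divisible by Z (lost terms).


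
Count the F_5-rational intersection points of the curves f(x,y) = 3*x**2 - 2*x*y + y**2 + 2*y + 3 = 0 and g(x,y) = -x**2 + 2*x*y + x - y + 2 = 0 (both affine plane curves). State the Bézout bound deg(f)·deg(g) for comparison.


Common zeros: {(1, 3), (2, 0)}; count = 2; Bézout bound = 4.

deg(f) = 2, deg(g) = 2, so Bézout bound = 4.
Scan x ∈ F_5. For each x, list the y ∈ F_5 with f(x, y) ≡ 0 and those with g(x, y) ≡ 0 (mod 5); the common zeros in that column are the intersection.
  x = 0: f ≡ 0 at y ∈ ∅; g ≡ 0 at y ∈ {2}; common: ∅.
  x = 1: f ≡ 0 at y ∈ {2, 3}; g ≡ 0 at y ∈ {3}; common: {3}.
  x = 2: f ≡ 0 at y ∈ {0, 2}; g ≡ 0 at y ∈ {0}; common: {0}.
  x = 3: f ≡ 0 at y ∈ {0, 4}; g ≡ 0 at y ∈ ∅; common: ∅.
  x = 4: f ≡ 0 at y ∈ ∅; g ≡ 0 at y ∈ {0}; common: ∅.
Collecting: common zeros = {(1, 3), (2, 0)}, so the count is 2.
Comparison with the Bézout bound: 2 ≤ 4 = deg(f)·deg(g), as expected for curves with no common component (the affine F_5-count falls short of the bound because intersections may lie at infinity, over extension fields, or carry multiplicity).


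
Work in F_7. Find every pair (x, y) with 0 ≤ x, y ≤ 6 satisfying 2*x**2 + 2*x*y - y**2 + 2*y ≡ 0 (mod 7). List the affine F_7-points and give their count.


Affine F_7-points: {(0, 0), (0, 2), (4, 4), (4, 6), (5, 2), (5, 3), (6, 3), (6, 4)}; count = 8.

For each of the 49 pairs (x, y) ∈ F_7², evaluate f(x, y) mod 7. Record the zeros.
  x = 0: [0↦0, 1↦1, 2↦0, 3↦4, 4↦6, 5↦6, 6↦4]  zeros at y ∈ {0, 2}
  x = 1: [0↦2, 1↦5, 2↦6, 3↦5, 4↦2, 5↦4, 6↦4]  zeros at y ∈ ∅
  x = 2: [0↦1, 1↦6, 2↦2, 3↦3, 4↦2, 5↦6, 6↦1]  zeros at y ∈ ∅
  x = 3: [0↦4, 1↦4, 2↦2, 3↦5, 4↦6, 5↦5, 6↦2]  zeros at y ∈ ∅
  x = 4: [0↦4, 1↦6, 2↦6, 3↦4, 4↦0, 5↦1, 6↦0]  zeros at y ∈ {4, 6}
  x = 5: [0↦1, 1↦5, 2↦0, 3↦0, 4↦5, 5↦1, 6↦2]  zeros at y ∈ {2, 3}
  x = 6: [0↦2, 1↦1, 2↦5, 3↦0, 4↦0, 5↦5, 6↦1]  zeros at y ∈ {3, 4}
Collecting zeros: affine points = {(0, 0), (0, 2), (4, 4), (4, 6), (5, 2), (5, 3), (6, 3), (6, 4)}.
Total count |C(F_7)_aff| = 8.


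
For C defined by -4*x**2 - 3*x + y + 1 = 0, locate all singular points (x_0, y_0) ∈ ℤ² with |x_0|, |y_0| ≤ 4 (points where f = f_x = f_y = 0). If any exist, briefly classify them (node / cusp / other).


No singular points in the scanned grid; C is smooth there.

Compute partial derivatives:
  f_x = -8*x - 3.
  f_y = 1.
f_y = 1 is a nonzero constant, so f_y never vanishes: no point (x, y) can satisfy f = f_x = f_y = 0. In particular no (x, y) ∈ {−4, ..., 4}² is singular; the curve is smooth.


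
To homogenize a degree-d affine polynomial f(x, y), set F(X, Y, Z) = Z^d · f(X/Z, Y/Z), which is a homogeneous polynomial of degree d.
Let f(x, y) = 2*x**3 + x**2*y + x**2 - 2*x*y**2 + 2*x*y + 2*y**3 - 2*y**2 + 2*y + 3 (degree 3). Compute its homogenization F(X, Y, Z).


F(X, Y, Z) = 2*X**3 + X**2*Y + X**2*Z - 2*X*Y**2 + 2*X*Y*Z + 2*Y**3 - 2*Y**2*Z + 2*Y*Z**2 + 3*Z**3

deg(f) = 3.
Substitute x = X/Z, y = Y/Z into f, then multiply by Z^3.
  monomial 2·x^3·y^0 ↦ 2·X^3·Y^0·Z^0.
  monomial 1·x^2·y^1 ↦ 1·X^2·Y^1·Z^0.
  monomial 1·x^2·y^0 ↦ 1·X^2·Y^0·Z^1.
  monomial -2·x^1·y^2 ↦ -2·X^1·Y^2·Z^0.
  monomial 2·x^1·y^1 ↦ 2·X^1·Y^1·Z^1.
  monomial 2·x^0·y^3 ↦ 2·X^0·Y^3·Z^0.
  monomial -2·x^0·y^2 ↦ -2·X^0·Y^2·Z^1.
  monomial 2·x^0·y^1 ↦ 2·X^0·Y^1·Z^2.
  monomial 3·x^0·y^0 ↦ 3·X^0·Y^0·Z^3.
Collecting: F(X, Y, Z) = 2*X**3 + X**2*Y + X**2*Z - 2*X*Y**2 + 2*X*Y*Z + 2*Y**3 - 2*Y**2*Z + 2*Y*Z**2 + 3*Z**3.


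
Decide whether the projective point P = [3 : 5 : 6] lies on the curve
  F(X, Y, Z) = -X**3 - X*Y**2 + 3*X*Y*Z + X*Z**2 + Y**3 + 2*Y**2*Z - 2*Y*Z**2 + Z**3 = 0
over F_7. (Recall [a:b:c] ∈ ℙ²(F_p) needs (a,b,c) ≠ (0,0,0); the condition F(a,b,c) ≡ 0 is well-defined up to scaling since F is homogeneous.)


F(3,5,6) ≡ 4 (mod 7); P is NOT on the curve.

Evaluate F(3, 5, 6) term-by-term (mod 7).
  -X**3 ↦ -1·27·1·1 = -27
  -X*Y**2 ↦ -1·3·25·1 = -75
  3*X*Y*Z ↦ 3·3·5·6 = 270
  X*Z**2 ↦ 1·3·1·36 = 108
  Y**3 ↦ 1·1·125·1 = 125
  2*Y**2*Z ↦ 2·1·25·6 = 300
  -2*Y*Z**2 ↦ -2·1·5·36 = -360
  Z**3 ↦ 1·1·1·216 = 216
Sum: F(3, 5, 6) = (-27) + (-75) + (270) + (108) + (125) + (300) + (-360) + (216) = 557.
Reducing mod 7: 557 ≡ 4 (mod 7).
Since F(a, b, c) ≡ 4 ≠ 0 (mod 7), P does NOT lie on the curve.


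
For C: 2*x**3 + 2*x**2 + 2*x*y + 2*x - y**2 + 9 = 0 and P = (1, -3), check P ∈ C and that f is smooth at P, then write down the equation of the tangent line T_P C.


Tangent line at P: 6*x + 8*y + 18 = 0.

Step 1: f(1, -3) = 0, so P lies on C.
Step 2: partial derivatives
  f_x(x, y) = 6*x**2 + 4*x + 2*y + 2, f_y(x, y) = 2*x - 2*y.
  f_x(P) = 6, f_y(P) = 8 (gradient nonzero, so P is smooth).
Step 3: tangent line at P: 6·(x − 1) + 8·(y − -3) = 0.
Expanding: 6*x + 8*y + 18 = 0.


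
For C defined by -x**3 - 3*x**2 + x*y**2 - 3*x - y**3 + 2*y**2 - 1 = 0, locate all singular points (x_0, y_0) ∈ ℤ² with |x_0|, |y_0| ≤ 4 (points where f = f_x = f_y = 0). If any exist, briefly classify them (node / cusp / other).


Singular points: {(-1, 0)}; classification: cusp.

Compute partial derivatives:
  f_x = -3*x**2 - 6*x + y**2 - 3.
  f_y = 2*x*y - 3*y**2 + 4*y.
Scan x_0 ∈ {−4, ..., 4}. For each x_0, f_y(x_0, y) is a polynomial in y; find its integer roots y ∈ {−4, ..., 4}, then test f_x and f at those candidates.
  x = -4: f_y(-4, y) = -3*y**2 - 4*y; vanishes at y ∈ {0}. (-4, 0): f_x = -27 ≠ 0.
  x = -3: f_y(-3, y) = -3*y**2 - 2*y; vanishes at y ∈ {0}. (-3, 0): f_x = -12 ≠ 0.
  x = -2: f_y(-2, y) = -3*y**2; vanishes at y ∈ {0}. (-2, 0): f_x = -3 ≠ 0.
  x = -1: f_y(-1, y) = -3*y**2 + 2*y; vanishes at y ∈ {0}. (-1, 0): f_x = 0, f = 0 — SINGULAR.
  x = 0: f_y(0, y) = -3*y**2 + 4*y; vanishes at y ∈ {0}. (0, 0): f_x = -3 ≠ 0.
  x = 1: f_y(1, y) = -3*y**2 + 6*y; vanishes at y ∈ {0, 2}. (1, 0): f_x = -12 ≠ 0; (1, 2): f_x = -8 ≠ 0.
  x = 2: f_y(2, y) = -3*y**2 + 8*y; vanishes at y ∈ {0}. (2, 0): f_x = -27 ≠ 0.
  x = 3: f_y(3, y) = -3*y**2 + 10*y; vanishes at y ∈ {0}. (3, 0): f_x = -48 ≠ 0.
  x = 4: f_y(4, y) = -3*y**2 + 12*y; vanishes at y ∈ {0, 4}. (4, 0): f_x = -75 ≠ 0; (4, 4): f_x = -59 ≠ 0.
Only singular point on the grid: (-1, 0).
Classify: substitute x = -1 + u, y = 0 + v and expand: f = -u**3 + u*v**2 - v**3 + v**2.
No constant or linear terms (consistent with a singular point). Quadratic part: v**2. Cubic part: -u**3 + u*v**2 - v**3.
The quadratic part v**2 is a perfect square, so there is a single (double) tangent line v = 0, i.e. y = 0. Restricting the cubic part to that line (v = 0) leaves -u**3 ≠ 0, so f is not divisible by v and the branch is v² ≈ u**3 to lowest order — this is a cusp.
Classification: cusp.


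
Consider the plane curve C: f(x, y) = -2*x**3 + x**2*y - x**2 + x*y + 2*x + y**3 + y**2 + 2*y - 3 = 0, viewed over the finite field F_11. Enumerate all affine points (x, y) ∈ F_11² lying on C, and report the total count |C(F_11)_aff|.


Affine F_11-points: {(0, 9), (1, 3), (2, 7), (3, 1), (4, 5), (4, 7), (4, 9), (5, 6), (8, 7), (9, 1), (10, 1)}; count = 11.

For each of the 121 pairs (x, y) ∈ F_11², evaluate f(x, y) mod 11. Record the zeros.
  x = 0: [0↦8, 1↦1, 2↦2, 3↦6, 4↦8, 5↦3, 6↦8, 7↦7, 8↦6, 9↦0, 10↦6]  zeros at y ∈ {9}
  x = 1: [0↦7, 1↦2, 2↦5, 3↦0, 4↦4, 5↦1, 6↦8, 7↦9, 8↦10, 9↦6, 10↦3]  zeros at y ∈ {3}
  x = 2: [0↦3, 1↦2, 2↦9, 3↦8, 4↦5, 5↦6, 6↦6, 7↦0, 8↦5, 9↦5, 10↦6]  zeros at y ∈ {7}
  x = 3: [0↦6, 1↦0, 2↦2, 3↦7, 4↦10, 5↦6, 6↦1, 7↦1, 8↦1, 9↦7, 10↦3]  zeros at y ∈ {1}
  x = 4: [0↦4, 1↦6, 2↦5, 3↦7, 4↦7, 5↦0, 6↦3, 7↦0, 8↦8, 9↦0, 10↦4]  zeros at y ∈ {5, 7, 9}
  x = 5: [0↦7, 1↦8, 2↦6, 3↦7, 4↦6, 5↦9, 6↦0, 7↦7, 8↦3, 9↦5, 10↦8]  zeros at y ∈ {6}
  x = 6: [0↦3, 1↦5, 2↦4, 3↦6, 4↦6, 5↦10, 6↦2, 7↦10, 8↦7, 9↦10, 10↦3]  zeros at y ∈ ∅
  x = 7: [0↦2, 1↦7, 2↦9, 3↦3, 4↦6, 5↦2, 6↦8, 7↦8, 8↦8, 9↦3, 10↦10]  zeros at y ∈ ∅
  x = 8: [0↦3, 1↦2, 2↦9, 3↦8, 4↦5, 5↦6, 6↦6, 7↦0, 8↦5, 9↦5, 10↦6]  zeros at y ∈ {7}
  x = 9: [0↦5, 1↦0, 2↦3, 3↦9, 4↦2, 5↦10, 6↦6, 7↦7, 8↦8, 9↦4, 10↦1]  zeros at y ∈ {1}
  x = 10: [0↦7, 1↦0, 2↦1, 3↦5, 4↦7, 5↦2, 6↦7, 7↦6, 8↦5, 9↦10, 10↦5]  zeros at y ∈ {1}
Collecting zeros: affine points = {(0, 9), (1, 3), (2, 7), (3, 1), (4, 5), (4, 7), (4, 9), (5, 6), (8, 7), (9, 1), (10, 1)}.
Total count |C(F_11)_aff| = 11.


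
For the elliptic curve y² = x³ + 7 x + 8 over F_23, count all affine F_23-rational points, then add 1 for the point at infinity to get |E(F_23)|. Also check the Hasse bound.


Affine points = {(0, 10), (0, 13), (1, 4), (1, 19), (4, 10), (4, 13), (6, 6), (6, 17), (7, 3), (7, 20), (8, 1), (8, 22), (9, 8), (9, 15), (11, 6), (11, 17), (12, 7), (12, 16), (17, 7), (17, 16), (18, 3), (18, 20), (19, 10), (19, 13), (20, 11), (20, 12), (21, 3), (21, 20), (22, 0)}; affine count = 29; |E(F_23)| = 30.

Discriminant check: Δ ∝ 4a³ + 27b² = 4·7³ + 27·8² = 4·343 + 27·64 ≡ 18 (mod 23). Nonzero ⇒ E is nonsingular.
For each x ∈ F_23, compute rhs = x³ + 7·x + 8 mod 23, then count y ∈ F_23 with y² ≡ rhs.
  x = 0: rhs = 8, matching y values: 10, 13 (2 points).
  x = 1: rhs = 16, matching y values: 4, 19 (2 points).
  x = 2: rhs = 7, matching y values: none (0 points).
  x = 3: rhs = 10, matching y values: none (0 points).
  x = 4: rhs = 8, matching y values: 10, 13 (2 points).
  x = 5: rhs = 7, matching y values: none (0 points).
  x = 6: rhs = 13, matching y values: 6, 17 (2 points).
  x = 7: rhs = 9, matching y values: 3, 20 (2 points).
  x = 8: rhs = 1, matching y values: 1, 22 (2 points).
  x = 9: rhs = 18, matching y values: 8, 15 (2 points).
  x = 10: rhs = 20, matching y values: none (0 points).
  x = 11: rhs = 13, matching y values: 6, 17 (2 points).
  x = 12: rhs = 3, matching y values: 7, 16 (2 points).
  x = 13: rhs = 19, matching y values: none (0 points).
  x = 14: rhs = 21, matching y values: none (0 points).
  x = 15: rhs = 15, matching y values: none (0 points).
  x = 16: rhs = 7, matching y values: none (0 points).
  x = 17: rhs = 3, matching y values: 7, 16 (2 points).
  x = 18: rhs = 9, matching y values: 3, 20 (2 points).
  x = 19: rhs = 8, matching y values: 10, 13 (2 points).
  x = 20: rhs = 6, matching y values: 11, 12 (2 points).
  x = 21: rhs = 9, matching y values: 3, 20 (2 points).
  x = 22: rhs = 0, matching y values: 0 (1 points).
Total affine count: 29.
Full point count |E(F_23)| = 29 + 1 = 30.
Hasse bound: |30 − (23+1)| = |6| = 6 ≤ 2√23 ≈ 9.5917 ✓.


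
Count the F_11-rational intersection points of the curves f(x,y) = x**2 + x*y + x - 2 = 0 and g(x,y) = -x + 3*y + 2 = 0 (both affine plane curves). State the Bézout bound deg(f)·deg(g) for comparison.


Common zeros: {(3, 4), (5, 1)}; count = 2; Bézout bound = 2.

deg(f) = 2, deg(g) = 1, so Bézout bound = 2.
Scan x ∈ F_11. For each x, list the y ∈ F_11 with f(x, y) ≡ 0 and those with g(x, y) ≡ 0 (mod 11); the common zeros in that column are the intersection.
  x = 0: f ≡ 0 at y ∈ ∅; g ≡ 0 at y ∈ {3}; common: ∅.
  x = 1: f ≡ 0 at y ∈ {0}; g ≡ 0 at y ∈ {7}; common: ∅.
  x = 2: f ≡ 0 at y ∈ {9}; g ≡ 0 at y ∈ {0}; common: ∅.
  x = 3: f ≡ 0 at y ∈ {4}; g ≡ 0 at y ∈ {4}; common: {4}.
  x = 4: f ≡ 0 at y ∈ {1}; g ≡ 0 at y ∈ {8}; common: ∅.
  x = 5: f ≡ 0 at y ∈ {1}; g ≡ 0 at y ∈ {1}; common: {1}.
  x = 6: f ≡ 0 at y ∈ {8}; g ≡ 0 at y ∈ {5}; common: ∅.
  x = 7: f ≡ 0 at y ∈ {8}; g ≡ 0 at y ∈ {9}; common: ∅.
  x = 8: f ≡ 0 at y ∈ {5}; g ≡ 0 at y ∈ {2}; common: ∅.
  x = 9: f ≡ 0 at y ∈ {0}; g ≡ 0 at y ∈ {6}; common: ∅.
  x = 10: f ≡ 0 at y ∈ {9}; g ≡ 0 at y ∈ {10}; common: ∅.
Collecting: common zeros = {(3, 4), (5, 1)}, so the count is 2.
Comparison with the Bézout bound: 2 ≤ 2 = deg(f)·deg(g), as expected for curves with no common component (the bound is attained).


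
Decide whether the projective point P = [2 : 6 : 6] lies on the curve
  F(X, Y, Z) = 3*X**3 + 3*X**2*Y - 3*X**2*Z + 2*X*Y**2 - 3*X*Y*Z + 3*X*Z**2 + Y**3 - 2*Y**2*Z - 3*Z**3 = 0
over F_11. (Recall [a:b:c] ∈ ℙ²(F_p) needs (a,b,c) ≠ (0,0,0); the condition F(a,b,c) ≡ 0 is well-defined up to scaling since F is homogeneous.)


F(2,6,6) ≡ 8 (mod 11); P is NOT on the curve.

Evaluate F(2, 6, 6) term-by-term (mod 11).
  3*X**3 ↦ 3·8·1·1 = 24
  3*X**2*Y ↦ 3·4·6·1 = 72
  -3*X**2*Z ↦ -3·4·1·6 = -72
  2*X*Y**2 ↦ 2·2·36·1 = 144
  -3*X*Y*Z ↦ -3·2·6·6 = -216
  3*X*Z**2 ↦ 3·2·1·36 = 216
  Y**3 ↦ 1·1·216·1 = 216
  -2*Y**2*Z ↦ -2·1·36·6 = -432
  -3*Z**3 ↦ -3·1·1·216 = -648
Sum: F(2, 6, 6) = (24) + (72) + (-72) + (144) + (-216) + (216) + (216) + (-432) + (-648) = -696.
Reducing mod 11: -696 ≡ 8 (mod 11).
Since F(a, b, c) ≡ 8 ≠ 0 (mod 11), P does NOT lie on the curve.


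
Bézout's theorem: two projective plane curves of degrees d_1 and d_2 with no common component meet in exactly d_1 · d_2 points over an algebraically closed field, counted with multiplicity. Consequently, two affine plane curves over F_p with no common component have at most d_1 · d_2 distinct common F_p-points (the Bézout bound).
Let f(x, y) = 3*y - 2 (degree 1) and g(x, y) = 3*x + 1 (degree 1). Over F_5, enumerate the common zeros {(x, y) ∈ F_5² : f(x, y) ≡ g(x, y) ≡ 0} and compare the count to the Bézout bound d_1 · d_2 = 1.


Common zeros: {(3, 4)}; count = 1; Bézout bound = 1.

deg(f) = 1, deg(g) = 1, so Bézout bound = 1.
Scan x ∈ F_5. For each x, list the y ∈ F_5 with f(x, y) ≡ 0 and those with g(x, y) ≡ 0 (mod 5); the common zeros in that column are the intersection.
  x = 0: f ≡ 0 at y ∈ {4}; g ≡ 0 at y ∈ ∅; common: ∅.
  x = 1: f ≡ 0 at y ∈ {4}; g ≡ 0 at y ∈ ∅; common: ∅.
  x = 2: f ≡ 0 at y ∈ {4}; g ≡ 0 at y ∈ ∅; common: ∅.
  x = 3: f ≡ 0 at y ∈ {4}; g ≡ 0 at y ∈ {0, 1, 2, 3, 4}; common: {4}.
  x = 4: f ≡ 0 at y ∈ {4}; g ≡ 0 at y ∈ ∅; common: ∅.
Collecting: common zeros = {(3, 4)}, so the count is 1.
Comparison with the Bézout bound: 1 ≤ 1 = deg(f)·deg(g), as expected for curves with no common component (the bound is attained).


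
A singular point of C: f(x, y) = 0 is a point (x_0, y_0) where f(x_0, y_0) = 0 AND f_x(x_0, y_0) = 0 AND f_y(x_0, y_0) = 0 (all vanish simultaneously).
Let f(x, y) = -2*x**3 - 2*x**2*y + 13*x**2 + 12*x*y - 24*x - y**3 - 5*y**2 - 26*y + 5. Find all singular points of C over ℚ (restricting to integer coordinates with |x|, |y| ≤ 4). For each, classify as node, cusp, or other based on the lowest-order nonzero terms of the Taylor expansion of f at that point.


Singular points: {(3, -2)}; classification: node.

Compute partial derivatives:
  f_x = -6*x**2 - 4*x*y + 26*x + 12*y - 24.
  f_y = -2*x**2 + 12*x - 3*y**2 - 10*y - 26.
Scan x_0 ∈ {−4, ..., 4}. For each x_0, f_y(x_0, y) is a polynomial in y; find its integer roots y ∈ {−4, ..., 4}, then test f_x and f at those candidates.
  x = -4: f_y(-4, y) = -3*y**2 - 10*y - 106; no integer root y with |y| ≤ 4.
  x = -3: f_y(-3, y) = -3*y**2 - 10*y - 80; no integer root y with |y| ≤ 4.
  x = -2: f_y(-2, y) = -3*y**2 - 10*y - 58; no integer root y with |y| ≤ 4.
  x = -1: f_y(-1, y) = -3*y**2 - 10*y - 40; no integer root y with |y| ≤ 4.
  x = 0: f_y(0, y) = -3*y**2 - 10*y - 26; no integer root y with |y| ≤ 4.
  x = 1: f_y(1, y) = -3*y**2 - 10*y - 16; no integer root y with |y| ≤ 4.
  x = 2: f_y(2, y) = -3*y**2 - 10*y - 10; no integer root y with |y| ≤ 4.
  x = 3: f_y(3, y) = -3*y**2 - 10*y - 8; vanishes at y ∈ {-2}. (3, -2): f_x = 0, f = 0 — SINGULAR.
  x = 4: f_y(4, y) = -3*y**2 - 10*y - 10; no integer root y with |y| ≤ 4.
Only singular point on the grid: (3, -2).
Classify: substitute x = 3 + u, y = -2 + v and expand: f = -2*u**3 - 2*u**2*v - u**2 - v**3 + v**2.
No constant or linear terms (consistent with a singular point). Quadratic part: -u**2 + v**2. Cubic part: -2*u**3 - 2*u**2*v - v**3.
The quadratic part v**2 - u**2 = (v − u)(v + u) splits into two distinct linear factors, so there are two distinct tangent lines y − -2 = ±(x − 3) — this is a node (ordinary double point).
Classification: node.


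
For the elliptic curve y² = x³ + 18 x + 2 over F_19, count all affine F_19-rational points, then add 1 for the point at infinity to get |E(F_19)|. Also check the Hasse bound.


Affine points = {(3, 8), (3, 11), (4, 9), (4, 10), (9, 0), (10, 2), (10, 17), (11, 7), (11, 12), (13, 1), (13, 18), (16, 4), (16, 15)}; affine count = 13; |E(F_19)| = 14.

Discriminant check: Δ ∝ 4a³ + 27b² = 4·18³ + 27·2² = 4·5832 + 27·4 ≡ 9 (mod 19). Nonzero ⇒ E is nonsingular.
For each x ∈ F_19, compute rhs = x³ + 18·x + 2 mod 19, then count y ∈ F_19 with y² ≡ rhs.
  x = 0: rhs = 2, matching y values: none (0 points).
  x = 1: rhs = 2, matching y values: none (0 points).
  x = 2: rhs = 8, matching y values: none (0 points).
  x = 3: rhs = 7, matching y values: 8, 11 (2 points).
  x = 4: rhs = 5, matching y values: 9, 10 (2 points).
  x = 5: rhs = 8, matching y values: none (0 points).
  x = 6: rhs = 3, matching y values: none (0 points).
  x = 7: rhs = 15, matching y values: none (0 points).
  x = 8: rhs = 12, matching y values: none (0 points).
  x = 9: rhs = 0, matching y values: 0 (1 points).
  x = 10: rhs = 4, matching y values: 2, 17 (2 points).
  x = 11: rhs = 11, matching y values: 7, 12 (2 points).
  x = 12: rhs = 8, matching y values: none (0 points).
  x = 13: rhs = 1, matching y values: 1, 18 (2 points).
  x = 14: rhs = 15, matching y values: none (0 points).
  x = 15: rhs = 18, matching y values: none (0 points).
  x = 16: rhs = 16, matching y values: 4, 15 (2 points).
  x = 17: rhs = 15, matching y values: none (0 points).
  x = 18: rhs = 2, matching y values: none (0 points).
Total affine count: 13.
Full point count |E(F_19)| = 13 + 1 = 14.
Hasse bound: |14 − (19+1)| = |-6| = 6 ≤ 2√19 ≈ 8.7178 ✓.
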